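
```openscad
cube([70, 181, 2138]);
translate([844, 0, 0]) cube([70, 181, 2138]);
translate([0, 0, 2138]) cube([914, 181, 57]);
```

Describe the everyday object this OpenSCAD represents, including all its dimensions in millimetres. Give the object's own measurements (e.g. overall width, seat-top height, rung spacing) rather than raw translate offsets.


A door frame. The clear opening is 774 mm wide and 2138 mm high. Two 70 mm wide jambs, 181 mm deep, stand either side of the opening from the floor to the top of the opening. A 57 mm thick head sits across the top of both jambs, spanning the full outside width of the frame.


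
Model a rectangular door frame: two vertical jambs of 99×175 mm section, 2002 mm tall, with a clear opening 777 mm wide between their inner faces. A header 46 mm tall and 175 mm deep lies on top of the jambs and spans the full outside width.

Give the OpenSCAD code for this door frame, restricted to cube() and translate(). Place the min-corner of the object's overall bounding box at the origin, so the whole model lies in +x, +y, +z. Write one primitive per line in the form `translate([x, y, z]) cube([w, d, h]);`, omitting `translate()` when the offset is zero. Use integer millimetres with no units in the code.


cube([99, 175, 2002]);
translate([876, 0, 0]) cube([99, 175, 2002]);
translate([0, 0, 2002]) cube([975, 175, 46]);


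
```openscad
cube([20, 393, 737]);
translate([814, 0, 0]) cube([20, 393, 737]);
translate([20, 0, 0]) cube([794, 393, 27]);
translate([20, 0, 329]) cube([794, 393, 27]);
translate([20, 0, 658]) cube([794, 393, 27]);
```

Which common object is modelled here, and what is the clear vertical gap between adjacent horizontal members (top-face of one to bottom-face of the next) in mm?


A bookshelf. The clear shelf gap is 302 mm.

Two tall side panels with 3 horizontal boards between them — a bookshelf. The first two shelf undersides are at z = 0 and z = 329; with shelf thickness 27, the clear gap is 329 − 0 − 27 = 302 mm.


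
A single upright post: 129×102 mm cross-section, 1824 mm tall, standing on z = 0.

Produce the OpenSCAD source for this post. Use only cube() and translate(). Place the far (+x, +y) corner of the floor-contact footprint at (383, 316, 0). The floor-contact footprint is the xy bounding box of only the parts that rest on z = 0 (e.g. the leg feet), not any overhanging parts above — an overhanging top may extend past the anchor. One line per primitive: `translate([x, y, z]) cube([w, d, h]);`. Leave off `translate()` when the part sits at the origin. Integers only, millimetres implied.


translate([254, 214, 0]) cube([129, 102, 1824]);


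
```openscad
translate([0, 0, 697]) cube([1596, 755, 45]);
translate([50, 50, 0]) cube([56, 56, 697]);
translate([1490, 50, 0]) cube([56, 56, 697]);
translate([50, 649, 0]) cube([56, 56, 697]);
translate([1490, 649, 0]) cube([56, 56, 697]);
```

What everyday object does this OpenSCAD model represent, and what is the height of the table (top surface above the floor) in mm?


A table. The table height is 742 mm.

A 1596×755×45 slab sits at z = 697 on four 56 mm square posts — a table. The top surface is at 697 + 45 = 742 mm.


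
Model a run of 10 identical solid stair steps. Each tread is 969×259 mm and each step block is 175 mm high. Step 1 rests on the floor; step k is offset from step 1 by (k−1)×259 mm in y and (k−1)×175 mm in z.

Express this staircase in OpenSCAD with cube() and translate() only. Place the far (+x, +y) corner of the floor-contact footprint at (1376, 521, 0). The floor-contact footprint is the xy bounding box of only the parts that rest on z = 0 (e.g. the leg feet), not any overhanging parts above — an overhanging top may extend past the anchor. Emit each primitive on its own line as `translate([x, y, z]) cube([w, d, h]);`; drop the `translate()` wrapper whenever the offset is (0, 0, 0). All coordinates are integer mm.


translate([407, 262, 0]) cube([969, 259, 175]);
translate([407, 521, 175]) cube([969, 259, 175]);
translate([407, 780, 350]) cube([969, 259, 175]);
translate([407, 1039, 525]) cube([969, 259, 175]);
translate([407, 1298, 700]) cube([969, 259, 175]);
translate([407, 1557, 875]) cube([969, 259, 175]);
translate([407, 1816, 1050]) cube([969, 259, 175]);
translate([407, 2075, 1225]) cube([969, 259, 175]);
translate([407, 2334, 1400]) cube([969, 259, 175]);
translate([407, 2593, 1575]) cube([969, 259, 175]);


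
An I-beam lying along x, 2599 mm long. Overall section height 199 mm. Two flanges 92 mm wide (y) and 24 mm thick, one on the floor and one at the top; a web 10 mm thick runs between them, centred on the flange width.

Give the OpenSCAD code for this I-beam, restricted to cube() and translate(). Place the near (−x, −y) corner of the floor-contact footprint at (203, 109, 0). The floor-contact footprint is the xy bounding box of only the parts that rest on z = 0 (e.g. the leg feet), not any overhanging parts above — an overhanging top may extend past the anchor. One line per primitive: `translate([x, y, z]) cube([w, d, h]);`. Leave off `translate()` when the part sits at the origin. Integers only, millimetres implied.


translate([203, 109, 0]) cube([2599, 92, 24]);
translate([203, 150, 24]) cube([2599, 10, 151]);
translate([203, 109, 175]) cube([2599, 92, 24]);


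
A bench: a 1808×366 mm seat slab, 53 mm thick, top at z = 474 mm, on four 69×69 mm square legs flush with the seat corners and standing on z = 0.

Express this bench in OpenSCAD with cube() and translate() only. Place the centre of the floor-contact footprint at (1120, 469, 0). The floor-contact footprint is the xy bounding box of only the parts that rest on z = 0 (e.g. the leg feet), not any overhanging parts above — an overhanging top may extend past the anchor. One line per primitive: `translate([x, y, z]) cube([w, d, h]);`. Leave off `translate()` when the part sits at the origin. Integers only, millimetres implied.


// leg_h = 474 − 53 = 421
translate([216, 286, 421]) cube([1808, 366, 53]);
translate([216, 286, 0]) cube([69, 69, 421]);
translate([216, 583, 0]) cube([69, 69, 421]);
translate([1955, 286, 0]) cube([69, 69, 421]);
translate([1955, 583, 0]) cube([69, 69, 421]);


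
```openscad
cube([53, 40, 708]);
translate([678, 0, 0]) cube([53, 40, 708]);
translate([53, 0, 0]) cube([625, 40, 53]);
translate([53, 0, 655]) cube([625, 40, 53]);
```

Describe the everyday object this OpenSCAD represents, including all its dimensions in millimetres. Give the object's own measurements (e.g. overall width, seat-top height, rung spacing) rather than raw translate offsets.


A rectangular picture frame lying in the x–z plane (depth along y). The opening is 625 mm wide (x) by 602 mm tall (z), surrounded by a border 53 mm wide on all four sides. The frame is 40 mm deep and is made of two full-height vertical stiles with two horizontal rails fitted between them.


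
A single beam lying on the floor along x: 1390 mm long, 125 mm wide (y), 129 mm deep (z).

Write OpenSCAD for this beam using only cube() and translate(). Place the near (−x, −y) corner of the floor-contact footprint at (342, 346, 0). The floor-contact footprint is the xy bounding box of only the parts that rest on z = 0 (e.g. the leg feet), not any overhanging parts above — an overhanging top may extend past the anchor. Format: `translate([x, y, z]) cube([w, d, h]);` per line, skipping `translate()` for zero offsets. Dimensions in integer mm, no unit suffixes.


translate([342, 346, 0]) cube([1390, 125, 129]);


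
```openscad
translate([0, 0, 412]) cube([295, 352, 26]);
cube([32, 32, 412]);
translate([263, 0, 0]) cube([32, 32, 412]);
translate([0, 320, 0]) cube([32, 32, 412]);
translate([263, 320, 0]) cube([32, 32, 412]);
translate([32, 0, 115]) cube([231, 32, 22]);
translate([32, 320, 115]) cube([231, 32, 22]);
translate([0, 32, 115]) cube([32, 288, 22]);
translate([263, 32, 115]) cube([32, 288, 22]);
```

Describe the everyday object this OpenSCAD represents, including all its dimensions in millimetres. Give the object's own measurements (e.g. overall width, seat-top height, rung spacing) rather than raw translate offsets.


A simple wooden stool: a rectangular seat 295 mm (x) by 352 mm (y), 26 mm thick, top face at z = 438 mm, on four square legs, each 32×32 mm in cross-section. The legs rest on z = 0, each flush with a corner of the seat. Four stretchers, 32 mm wide and 22 mm tall, connect adjacent legs with their undersides at z = 115 mm, each running between the inner faces of the legs it joins and aligned with the legs' outer faces on the other axis.


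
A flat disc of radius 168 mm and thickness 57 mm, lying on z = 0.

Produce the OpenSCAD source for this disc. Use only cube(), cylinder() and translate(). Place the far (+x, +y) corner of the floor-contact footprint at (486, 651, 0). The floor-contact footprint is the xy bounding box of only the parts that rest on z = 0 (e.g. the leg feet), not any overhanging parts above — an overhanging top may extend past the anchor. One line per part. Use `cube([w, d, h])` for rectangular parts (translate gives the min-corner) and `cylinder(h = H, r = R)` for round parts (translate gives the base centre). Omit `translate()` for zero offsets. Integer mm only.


translate([318, 483, 0]) cylinder(h = 57, r = 168);


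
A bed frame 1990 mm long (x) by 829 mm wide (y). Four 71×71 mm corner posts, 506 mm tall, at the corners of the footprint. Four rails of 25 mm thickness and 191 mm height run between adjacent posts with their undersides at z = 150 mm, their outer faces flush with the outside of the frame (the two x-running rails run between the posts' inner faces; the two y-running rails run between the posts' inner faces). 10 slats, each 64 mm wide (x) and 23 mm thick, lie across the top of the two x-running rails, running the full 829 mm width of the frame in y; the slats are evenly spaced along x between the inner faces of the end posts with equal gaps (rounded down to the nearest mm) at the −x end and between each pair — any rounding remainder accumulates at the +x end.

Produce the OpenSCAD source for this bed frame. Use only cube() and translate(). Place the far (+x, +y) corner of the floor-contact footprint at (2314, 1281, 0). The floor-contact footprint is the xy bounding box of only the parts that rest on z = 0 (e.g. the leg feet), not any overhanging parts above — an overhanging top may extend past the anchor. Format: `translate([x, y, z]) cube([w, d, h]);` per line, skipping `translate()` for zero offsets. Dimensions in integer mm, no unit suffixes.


translate([324, 452, 0]) cube([71, 71, 506]);
translate([324, 1210, 0]) cube([71, 71, 506]);
translate([2243, 452, 0]) cube([71, 71, 506]);
translate([2243, 1210, 0]) cube([71, 71, 506]);
translate([395, 452, 150]) cube([1848, 25, 191]);
translate([395, 1256, 150]) cube([1848, 25, 191]);
translate([324, 523, 150]) cube([25, 687, 191]);
translate([2289, 523, 150]) cube([25, 687, 191]);
translate([504, 452, 341]) cube([64, 829, 23]);
translate([677, 452, 341]) cube([64, 829, 23]);
translate([850, 452, 341]) cube([64, 829, 23]);
translate([1023, 452, 341]) cube([64, 829, 23]);
translate([1196, 452, 341]) cube([64, 829, 23]);
translate([1369, 452, 341]) cube([64, 829, 23]);
translate([1542, 452, 341]) cube([64, 829, 23]);
translate([1715, 452, 341]) cube([64, 829, 23]);
translate([1888, 452, 341]) cube([64, 829, 23]);
translate([2061, 452, 341]) cube([64, 829, 23]);


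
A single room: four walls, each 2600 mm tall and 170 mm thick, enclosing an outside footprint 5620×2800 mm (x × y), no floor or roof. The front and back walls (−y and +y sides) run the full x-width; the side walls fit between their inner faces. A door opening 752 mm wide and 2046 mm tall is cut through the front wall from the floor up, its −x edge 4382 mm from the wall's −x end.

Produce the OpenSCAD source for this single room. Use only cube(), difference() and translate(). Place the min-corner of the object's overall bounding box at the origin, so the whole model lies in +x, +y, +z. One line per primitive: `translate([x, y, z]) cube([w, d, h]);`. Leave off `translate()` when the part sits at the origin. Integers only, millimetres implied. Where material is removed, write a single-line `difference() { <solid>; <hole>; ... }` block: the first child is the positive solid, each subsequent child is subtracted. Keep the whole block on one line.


difference() { cube([5620, 170, 2600]); translate([4382, 0, 0]) cube([752, 170, 2046]); }
translate([0, 2630, 0]) cube([5620, 170, 2600]);
translate([0, 170, 0]) cube([170, 2460, 2600]);
translate([5450, 170, 0]) cube([170, 2460, 2600]);


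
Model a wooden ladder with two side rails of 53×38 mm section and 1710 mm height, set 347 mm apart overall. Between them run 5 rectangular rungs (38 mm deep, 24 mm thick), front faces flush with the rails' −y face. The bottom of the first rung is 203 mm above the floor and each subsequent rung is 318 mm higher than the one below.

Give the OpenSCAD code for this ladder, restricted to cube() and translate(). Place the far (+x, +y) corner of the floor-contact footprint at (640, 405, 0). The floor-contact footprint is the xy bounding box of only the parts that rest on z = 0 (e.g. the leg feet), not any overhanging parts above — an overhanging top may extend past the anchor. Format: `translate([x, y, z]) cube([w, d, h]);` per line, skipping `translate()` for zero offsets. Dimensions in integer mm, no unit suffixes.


translate([293, 367, 0]) cube([53, 38, 1710]);
translate([587, 367, 0]) cube([53, 38, 1710]);
translate([346, 367, 203]) cube([241, 38, 24]);
translate([346, 367, 521]) cube([241, 38, 24]);
translate([346, 367, 839]) cube([241, 38, 24]);
translate([346, 367, 1157]) cube([241, 38, 24]);
translate([346, 367, 1475]) cube([241, 38, 24]);


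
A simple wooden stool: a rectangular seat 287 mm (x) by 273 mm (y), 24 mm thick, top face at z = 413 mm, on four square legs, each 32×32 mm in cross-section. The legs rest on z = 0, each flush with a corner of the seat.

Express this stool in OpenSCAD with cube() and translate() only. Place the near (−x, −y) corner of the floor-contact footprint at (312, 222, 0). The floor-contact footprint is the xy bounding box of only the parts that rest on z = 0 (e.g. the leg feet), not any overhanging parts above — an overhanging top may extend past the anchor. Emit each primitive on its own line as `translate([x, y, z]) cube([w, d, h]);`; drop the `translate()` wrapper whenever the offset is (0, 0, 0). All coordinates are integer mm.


translate([312, 222, 389]) cube([287, 273, 24]);
translate([312, 222, 0]) cube([32, 32, 389]);
translate([567, 222, 0]) cube([32, 32, 389]);
translate([312, 463, 0]) cube([32, 32, 389]);
translate([567, 463, 0]) cube([32, 32, 389]);


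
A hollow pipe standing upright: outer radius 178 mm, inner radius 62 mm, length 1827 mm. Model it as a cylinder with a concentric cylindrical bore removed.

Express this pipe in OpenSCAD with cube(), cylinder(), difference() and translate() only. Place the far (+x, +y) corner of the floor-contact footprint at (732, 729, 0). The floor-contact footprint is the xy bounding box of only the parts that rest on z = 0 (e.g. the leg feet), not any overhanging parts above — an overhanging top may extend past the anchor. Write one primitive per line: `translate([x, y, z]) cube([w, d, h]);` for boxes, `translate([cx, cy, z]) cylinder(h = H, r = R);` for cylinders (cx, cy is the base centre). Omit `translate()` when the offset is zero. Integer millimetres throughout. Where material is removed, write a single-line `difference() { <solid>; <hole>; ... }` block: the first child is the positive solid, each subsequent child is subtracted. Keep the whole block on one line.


difference() { translate([554, 551, 0]) cylinder(h = 1827, r = 178); translate([554, 551, 0]) cylinder(h = 1827, r = 62); }


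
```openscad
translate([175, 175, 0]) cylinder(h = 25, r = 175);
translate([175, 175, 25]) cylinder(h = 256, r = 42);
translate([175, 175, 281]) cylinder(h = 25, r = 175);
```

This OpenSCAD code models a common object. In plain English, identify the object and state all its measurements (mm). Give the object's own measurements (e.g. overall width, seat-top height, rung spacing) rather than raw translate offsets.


A spool: two coaxial disc flanges of radius 175 mm and thickness 25 mm, joined by a core cylinder of radius 42 mm and height 256 mm. The lower flange rests on z = 0 and the three cylinders share a vertical axis.


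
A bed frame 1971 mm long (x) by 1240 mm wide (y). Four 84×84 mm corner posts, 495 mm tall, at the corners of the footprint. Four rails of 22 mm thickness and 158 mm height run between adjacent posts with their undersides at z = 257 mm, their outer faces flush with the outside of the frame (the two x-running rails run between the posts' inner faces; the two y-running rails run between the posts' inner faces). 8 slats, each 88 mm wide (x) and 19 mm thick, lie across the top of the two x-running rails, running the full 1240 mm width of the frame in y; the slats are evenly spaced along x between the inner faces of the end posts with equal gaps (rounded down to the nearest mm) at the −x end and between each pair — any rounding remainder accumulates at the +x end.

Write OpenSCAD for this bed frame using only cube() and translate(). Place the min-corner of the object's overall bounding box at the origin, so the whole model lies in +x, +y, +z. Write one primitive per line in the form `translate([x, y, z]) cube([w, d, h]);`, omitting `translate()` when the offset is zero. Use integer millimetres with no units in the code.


cube([84, 84, 495]);
translate([0, 1156, 0]) cube([84, 84, 495]);
translate([1887, 0, 0]) cube([84, 84, 495]);
translate([1887, 1156, 0]) cube([84, 84, 495]);
translate([84, 0, 257]) cube([1803, 22, 158]);
translate([84, 1218, 257]) cube([1803, 22, 158]);
translate([0, 84, 257]) cube([22, 1072, 158]);
translate([1949, 84, 257]) cube([22, 1072, 158]);
translate([206, 0, 415]) cube([88, 1240, 19]);
translate([416, 0, 415]) cube([88, 1240, 19]);
translate([626, 0, 415]) cube([88, 1240, 19]);
translate([836, 0, 415]) cube([88, 1240, 19]);
translate([1046, 0, 415]) cube([88, 1240, 19]);
translate([1256, 0, 415]) cube([88, 1240, 19]);
translate([1466, 0, 415]) cube([88, 1240, 19]);
translate([1676, 0, 415]) cube([88, 1240, 19]);


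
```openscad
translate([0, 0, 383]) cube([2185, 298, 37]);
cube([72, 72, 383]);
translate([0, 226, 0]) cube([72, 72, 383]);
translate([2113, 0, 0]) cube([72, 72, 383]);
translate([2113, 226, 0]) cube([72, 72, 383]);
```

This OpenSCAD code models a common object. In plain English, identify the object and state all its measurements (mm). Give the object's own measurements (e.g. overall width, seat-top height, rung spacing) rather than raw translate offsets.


A bench: a 2185×298 mm seat slab, 37 mm thick, top at z = 420 mm, on four 72×72 mm square legs flush with the seat corners and standing on z = 0.


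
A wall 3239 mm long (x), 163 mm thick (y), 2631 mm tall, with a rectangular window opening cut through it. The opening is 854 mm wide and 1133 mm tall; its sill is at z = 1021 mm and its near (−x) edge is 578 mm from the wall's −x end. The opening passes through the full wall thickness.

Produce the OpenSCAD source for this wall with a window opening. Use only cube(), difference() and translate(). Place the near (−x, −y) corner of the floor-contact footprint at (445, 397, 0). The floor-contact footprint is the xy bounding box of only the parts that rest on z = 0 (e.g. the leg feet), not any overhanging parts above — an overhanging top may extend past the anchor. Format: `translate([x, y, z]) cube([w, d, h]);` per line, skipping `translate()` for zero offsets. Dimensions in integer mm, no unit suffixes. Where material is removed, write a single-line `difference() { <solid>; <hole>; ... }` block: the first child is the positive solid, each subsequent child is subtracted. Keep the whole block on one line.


difference() { translate([445, 397, 0]) cube([3239, 163, 2631]); translate([1023, 397, 1021]) cube([854, 163, 1133]); }


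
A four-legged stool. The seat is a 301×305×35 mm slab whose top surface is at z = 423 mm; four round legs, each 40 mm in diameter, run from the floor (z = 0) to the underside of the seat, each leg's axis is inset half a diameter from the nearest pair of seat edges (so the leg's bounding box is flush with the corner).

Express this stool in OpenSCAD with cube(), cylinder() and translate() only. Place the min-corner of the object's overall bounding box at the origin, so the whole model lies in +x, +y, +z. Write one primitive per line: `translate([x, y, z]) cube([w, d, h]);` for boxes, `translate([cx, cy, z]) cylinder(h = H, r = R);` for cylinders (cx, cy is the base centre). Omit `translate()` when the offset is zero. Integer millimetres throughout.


translate([0, 0, 388]) cube([301, 305, 35]);
translate([20, 20, 0]) cylinder(h = 388, r = 20);
translate([281, 20, 0]) cylinder(h = 388, r = 20);
translate([20, 285, 0]) cylinder(h = 388, r = 20);
translate([281, 285, 0]) cylinder(h = 388, r = 20);


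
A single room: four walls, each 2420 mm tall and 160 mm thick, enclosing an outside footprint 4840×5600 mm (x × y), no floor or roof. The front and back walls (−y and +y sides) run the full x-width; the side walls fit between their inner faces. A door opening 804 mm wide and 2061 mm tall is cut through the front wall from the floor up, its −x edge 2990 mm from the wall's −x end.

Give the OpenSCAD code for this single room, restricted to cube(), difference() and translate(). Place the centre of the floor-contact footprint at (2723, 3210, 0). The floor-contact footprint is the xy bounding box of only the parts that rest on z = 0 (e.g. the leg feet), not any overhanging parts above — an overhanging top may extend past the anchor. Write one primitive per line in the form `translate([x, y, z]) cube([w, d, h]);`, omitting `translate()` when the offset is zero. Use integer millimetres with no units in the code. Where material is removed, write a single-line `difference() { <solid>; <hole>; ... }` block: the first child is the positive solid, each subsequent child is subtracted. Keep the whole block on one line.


difference() { translate([303, 410, 0]) cube([4840, 160, 2420]); translate([3293, 410, 0]) cube([804, 160, 2061]); }
translate([303, 5850, 0]) cube([4840, 160, 2420]);
translate([303, 570, 0]) cube([160, 5280, 2420]);
translate([4983, 570, 0]) cube([160, 5280, 2420]);


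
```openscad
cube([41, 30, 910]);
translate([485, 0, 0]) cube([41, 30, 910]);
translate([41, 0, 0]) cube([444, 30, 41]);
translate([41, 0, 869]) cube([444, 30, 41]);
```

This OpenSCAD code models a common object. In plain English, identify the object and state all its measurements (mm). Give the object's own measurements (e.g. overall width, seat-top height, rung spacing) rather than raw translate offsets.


A rectangular picture frame lying in the x–z plane (depth along y). The opening is 444 mm wide (x) by 828 mm tall (z), surrounded by a border 41 mm wide on all four sides. The frame is 30 mm deep and is made of two full-height vertical stiles with two horizontal rails fitted between them.


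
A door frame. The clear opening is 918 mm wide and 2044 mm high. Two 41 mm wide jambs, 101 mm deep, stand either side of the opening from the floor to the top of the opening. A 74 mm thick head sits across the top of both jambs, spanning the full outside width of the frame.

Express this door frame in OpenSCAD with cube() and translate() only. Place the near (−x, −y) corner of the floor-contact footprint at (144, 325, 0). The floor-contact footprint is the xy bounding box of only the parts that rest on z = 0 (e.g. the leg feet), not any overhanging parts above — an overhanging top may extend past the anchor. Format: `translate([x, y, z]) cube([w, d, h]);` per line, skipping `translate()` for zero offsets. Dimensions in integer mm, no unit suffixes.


translate([144, 325, 0]) cube([41, 101, 2044]);
translate([1103, 325, 0]) cube([41, 101, 2044]);
translate([144, 325, 2044]) cube([1000, 101, 74]);


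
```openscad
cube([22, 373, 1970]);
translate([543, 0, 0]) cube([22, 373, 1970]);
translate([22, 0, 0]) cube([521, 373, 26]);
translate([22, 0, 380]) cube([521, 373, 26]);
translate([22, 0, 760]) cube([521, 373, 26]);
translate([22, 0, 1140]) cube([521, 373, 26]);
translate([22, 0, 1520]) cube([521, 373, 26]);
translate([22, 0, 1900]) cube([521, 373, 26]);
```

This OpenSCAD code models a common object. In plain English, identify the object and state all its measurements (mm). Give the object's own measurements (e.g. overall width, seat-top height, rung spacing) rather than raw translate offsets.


An open bookshelf. Two side panels, each 22 mm thick, 373 mm deep and 1970 mm tall, stand 565 mm apart (outside-to-outside). Between them sit 6 shelves, each 26 mm thick and 373 mm deep, spanning the full gap between the sides. The bottom shelf rests on the floor (its underside at z = 0) and the clear gap between one shelf's top and the next shelf's underside is 354 mm.


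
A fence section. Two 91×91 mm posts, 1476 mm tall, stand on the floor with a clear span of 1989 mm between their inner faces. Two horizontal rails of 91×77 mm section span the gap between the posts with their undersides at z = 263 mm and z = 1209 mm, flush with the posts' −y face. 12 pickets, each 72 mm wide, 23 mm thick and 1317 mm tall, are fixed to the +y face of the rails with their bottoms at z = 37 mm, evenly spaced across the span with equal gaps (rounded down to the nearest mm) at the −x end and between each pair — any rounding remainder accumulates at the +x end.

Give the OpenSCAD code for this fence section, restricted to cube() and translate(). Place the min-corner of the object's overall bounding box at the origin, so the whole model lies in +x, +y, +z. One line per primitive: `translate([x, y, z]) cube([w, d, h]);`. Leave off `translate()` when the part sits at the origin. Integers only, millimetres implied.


cube([91, 91, 1476]);
translate([2080, 0, 0]) cube([91, 91, 1476]);
translate([91, 0, 263]) cube([1989, 91, 77]);
translate([91, 0, 1209]) cube([1989, 91, 77]);
translate([177, 91, 37]) cube([72, 23, 1317]);
translate([335, 91, 37]) cube([72, 23, 1317]);
translate([493, 91, 37]) cube([72, 23, 1317]);
translate([651, 91, 37]) cube([72, 23, 1317]);
translate([809, 91, 37]) cube([72, 23, 1317]);
translate([967, 91, 37]) cube([72, 23, 1317]);
translate([1125, 91, 37]) cube([72, 23, 1317]);
translate([1283, 91, 37]) cube([72, 23, 1317]);
translate([1441, 91, 37]) cube([72, 23, 1317]);
translate([1599, 91, 37]) cube([72, 23, 1317]);
translate([1757, 91, 37]) cube([72, 23, 1317]);
translate([1915, 91, 37]) cube([72, 23, 1317]);


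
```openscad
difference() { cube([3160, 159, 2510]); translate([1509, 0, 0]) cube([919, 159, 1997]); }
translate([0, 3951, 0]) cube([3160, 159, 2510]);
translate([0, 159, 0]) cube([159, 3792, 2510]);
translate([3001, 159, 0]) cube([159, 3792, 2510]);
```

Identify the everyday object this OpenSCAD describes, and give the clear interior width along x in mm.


A single room. The interior width is 2842 mm.

Four walls enclosing a rectangle with a door in the front wall — a room. Outside width 3160 minus two 159 mm walls gives 2842 mm.


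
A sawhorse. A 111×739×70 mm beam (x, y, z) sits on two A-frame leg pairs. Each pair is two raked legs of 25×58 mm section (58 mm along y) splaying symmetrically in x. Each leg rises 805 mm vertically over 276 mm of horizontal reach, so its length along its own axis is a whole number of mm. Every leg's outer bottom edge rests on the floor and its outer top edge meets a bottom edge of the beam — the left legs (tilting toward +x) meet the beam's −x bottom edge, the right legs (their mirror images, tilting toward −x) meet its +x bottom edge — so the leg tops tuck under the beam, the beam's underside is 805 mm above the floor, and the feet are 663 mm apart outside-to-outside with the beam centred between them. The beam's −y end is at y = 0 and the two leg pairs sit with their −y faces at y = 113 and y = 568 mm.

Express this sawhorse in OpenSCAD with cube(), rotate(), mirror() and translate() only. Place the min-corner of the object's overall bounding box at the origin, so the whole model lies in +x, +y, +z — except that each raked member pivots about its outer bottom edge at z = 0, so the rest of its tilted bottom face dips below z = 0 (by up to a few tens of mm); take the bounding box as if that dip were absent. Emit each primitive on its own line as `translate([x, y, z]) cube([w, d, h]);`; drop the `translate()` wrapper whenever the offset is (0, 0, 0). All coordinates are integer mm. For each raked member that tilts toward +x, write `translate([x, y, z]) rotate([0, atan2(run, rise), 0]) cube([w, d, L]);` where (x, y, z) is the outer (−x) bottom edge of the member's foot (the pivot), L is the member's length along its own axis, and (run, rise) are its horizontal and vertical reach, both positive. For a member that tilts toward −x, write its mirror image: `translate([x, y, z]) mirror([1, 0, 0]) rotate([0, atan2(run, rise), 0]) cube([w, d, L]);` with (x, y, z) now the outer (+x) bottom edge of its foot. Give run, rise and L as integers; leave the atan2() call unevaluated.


translate([276, 0, 805]) cube([111, 739, 70]);
translate([0, 113, 0]) rotate([0, atan2(276, 805), 0]) cube([25, 58, 851]);
translate([663, 113, 0]) mirror([1, 0, 0]) rotate([0, atan2(276, 805), 0]) cube([25, 58, 851]);
translate([0, 568, 0]) rotate([0, atan2(276, 805), 0]) cube([25, 58, 851]);
translate([663, 568, 0]) mirror([1, 0, 0]) rotate([0, atan2(276, 805), 0]) cube([25, 58, 851]);


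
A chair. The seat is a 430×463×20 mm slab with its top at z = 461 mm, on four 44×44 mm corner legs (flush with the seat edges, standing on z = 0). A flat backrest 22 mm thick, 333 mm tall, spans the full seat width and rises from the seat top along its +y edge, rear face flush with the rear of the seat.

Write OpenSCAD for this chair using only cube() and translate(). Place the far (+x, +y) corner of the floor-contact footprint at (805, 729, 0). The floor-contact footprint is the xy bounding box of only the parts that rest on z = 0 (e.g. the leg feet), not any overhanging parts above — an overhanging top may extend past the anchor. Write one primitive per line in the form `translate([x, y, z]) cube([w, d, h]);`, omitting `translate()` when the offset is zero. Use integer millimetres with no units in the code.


// leg_h = 461 - 20 = 441
translate([375, 266, 441]) cube([430, 463, 20]);
translate([375, 266, 0]) cube([44, 44, 441]);
translate([761, 266, 0]) cube([44, 44, 441]);
translate([375, 685, 0]) cube([44, 44, 441]);
translate([761, 685, 0]) cube([44, 44, 441]);
translate([375, 707, 461]) cube([430, 22, 333]);


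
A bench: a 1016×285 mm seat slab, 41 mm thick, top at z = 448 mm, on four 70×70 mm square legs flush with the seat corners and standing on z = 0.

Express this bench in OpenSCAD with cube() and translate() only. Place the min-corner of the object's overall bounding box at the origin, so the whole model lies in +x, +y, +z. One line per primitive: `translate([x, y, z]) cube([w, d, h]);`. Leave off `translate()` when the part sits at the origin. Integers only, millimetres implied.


// leg_h = 448 − 41 = 407
translate([0, 0, 407]) cube([1016, 285, 41]);
cube([70, 70, 407]);
translate([0, 215, 0]) cube([70, 70, 407]);
translate([946, 0, 0]) cube([70, 70, 407]);
translate([946, 215, 0]) cube([70, 70, 407]);


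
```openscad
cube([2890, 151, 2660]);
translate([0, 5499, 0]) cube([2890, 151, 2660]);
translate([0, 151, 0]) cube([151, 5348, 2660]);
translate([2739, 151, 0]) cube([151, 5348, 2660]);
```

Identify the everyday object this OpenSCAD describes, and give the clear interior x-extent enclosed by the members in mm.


A house (or room) frame. The interior width is 2588 mm.

Four 2660 mm walls enclosing a rectangle with no floor or roof — a room or house frame. Outside width is 2890 mm and wall thickness is 151 mm, so the interior width is 2890 − 2 × 151 = 2588 mm.


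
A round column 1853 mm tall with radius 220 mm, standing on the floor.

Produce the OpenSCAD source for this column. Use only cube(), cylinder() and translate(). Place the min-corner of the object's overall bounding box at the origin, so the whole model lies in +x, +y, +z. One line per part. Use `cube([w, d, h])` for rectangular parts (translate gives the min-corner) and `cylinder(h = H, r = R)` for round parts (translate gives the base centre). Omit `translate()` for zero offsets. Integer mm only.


translate([220, 220, 0]) cylinder(h = 1853, r = 220);


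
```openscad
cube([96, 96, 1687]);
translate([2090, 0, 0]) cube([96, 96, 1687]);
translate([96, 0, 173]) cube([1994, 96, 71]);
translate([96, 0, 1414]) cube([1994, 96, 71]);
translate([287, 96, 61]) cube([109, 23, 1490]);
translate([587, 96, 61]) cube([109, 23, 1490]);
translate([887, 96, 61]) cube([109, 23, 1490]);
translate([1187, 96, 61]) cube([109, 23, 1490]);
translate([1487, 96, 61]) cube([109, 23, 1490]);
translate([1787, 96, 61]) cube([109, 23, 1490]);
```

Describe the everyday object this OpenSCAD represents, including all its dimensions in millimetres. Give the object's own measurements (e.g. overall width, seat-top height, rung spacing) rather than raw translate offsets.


A fence section. Two 96×96 mm posts, 1687 mm tall, stand on the floor with a clear span of 1994 mm between their inner faces. Two horizontal rails of 96×71 mm section span the gap between the posts with their undersides at z = 173 mm and z = 1414 mm, flush with the posts' −y face. 6 pickets, each 109 mm wide, 23 mm thick and 1490 mm tall, are fixed to the +y face of the rails with their bottoms at z = 61 mm, spaced across the span with a 191 mm gap after the −x post and between neighbouring pickets, with 194 mm left before the +x post.


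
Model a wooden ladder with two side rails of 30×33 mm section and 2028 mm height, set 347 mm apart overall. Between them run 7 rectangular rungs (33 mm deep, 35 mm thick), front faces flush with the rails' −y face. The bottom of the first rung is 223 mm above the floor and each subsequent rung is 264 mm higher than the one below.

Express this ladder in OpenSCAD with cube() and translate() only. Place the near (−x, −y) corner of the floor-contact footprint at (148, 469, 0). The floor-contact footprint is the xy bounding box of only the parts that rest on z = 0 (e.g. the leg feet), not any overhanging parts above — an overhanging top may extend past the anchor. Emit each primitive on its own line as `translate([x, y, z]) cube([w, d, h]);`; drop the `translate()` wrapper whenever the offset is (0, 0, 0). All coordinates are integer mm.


translate([148, 469, 0]) cube([30, 33, 2028]);
translate([465, 469, 0]) cube([30, 33, 2028]);
translate([178, 469, 223]) cube([287, 33, 35]);
translate([178, 469, 487]) cube([287, 33, 35]);
translate([178, 469, 751]) cube([287, 33, 35]);
translate([178, 469, 1015]) cube([287, 33, 35]);
translate([178, 469, 1279]) cube([287, 33, 35]);
translate([178, 469, 1543]) cube([287, 33, 35]);
translate([178, 469, 1807]) cube([287, 33, 35]);


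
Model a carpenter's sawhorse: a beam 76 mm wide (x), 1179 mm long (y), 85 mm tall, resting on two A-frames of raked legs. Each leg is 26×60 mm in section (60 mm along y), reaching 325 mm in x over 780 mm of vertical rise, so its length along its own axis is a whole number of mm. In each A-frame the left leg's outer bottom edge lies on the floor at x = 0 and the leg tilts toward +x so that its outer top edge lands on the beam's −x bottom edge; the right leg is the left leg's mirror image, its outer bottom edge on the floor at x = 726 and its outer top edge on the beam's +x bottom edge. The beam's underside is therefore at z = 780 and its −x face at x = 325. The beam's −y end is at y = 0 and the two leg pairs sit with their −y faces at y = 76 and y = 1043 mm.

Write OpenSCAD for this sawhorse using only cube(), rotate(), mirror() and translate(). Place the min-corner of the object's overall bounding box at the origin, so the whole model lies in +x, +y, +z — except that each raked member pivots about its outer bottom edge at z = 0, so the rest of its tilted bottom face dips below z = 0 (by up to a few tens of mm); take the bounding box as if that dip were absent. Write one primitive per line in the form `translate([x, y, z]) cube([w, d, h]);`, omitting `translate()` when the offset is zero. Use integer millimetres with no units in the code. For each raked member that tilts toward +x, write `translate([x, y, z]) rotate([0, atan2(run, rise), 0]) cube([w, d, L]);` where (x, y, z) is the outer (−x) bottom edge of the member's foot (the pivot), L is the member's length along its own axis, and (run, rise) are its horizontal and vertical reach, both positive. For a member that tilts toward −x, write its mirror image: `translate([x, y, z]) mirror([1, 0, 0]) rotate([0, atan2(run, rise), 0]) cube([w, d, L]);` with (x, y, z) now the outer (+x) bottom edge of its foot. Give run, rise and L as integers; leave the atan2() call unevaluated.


translate([325, 0, 780]) cube([76, 1179, 85]);
translate([0, 76, 0]) rotate([0, atan2(325, 780), 0]) cube([26, 60, 845]);
translate([726, 76, 0]) mirror([1, 0, 0]) rotate([0, atan2(325, 780), 0]) cube([26, 60, 845]);
translate([0, 1043, 0]) rotate([0, atan2(325, 780), 0]) cube([26, 60, 845]);
translate([726, 1043, 0]) mirror([1, 0, 0]) rotate([0, atan2(325, 780), 0]) cube([26, 60, 845]);


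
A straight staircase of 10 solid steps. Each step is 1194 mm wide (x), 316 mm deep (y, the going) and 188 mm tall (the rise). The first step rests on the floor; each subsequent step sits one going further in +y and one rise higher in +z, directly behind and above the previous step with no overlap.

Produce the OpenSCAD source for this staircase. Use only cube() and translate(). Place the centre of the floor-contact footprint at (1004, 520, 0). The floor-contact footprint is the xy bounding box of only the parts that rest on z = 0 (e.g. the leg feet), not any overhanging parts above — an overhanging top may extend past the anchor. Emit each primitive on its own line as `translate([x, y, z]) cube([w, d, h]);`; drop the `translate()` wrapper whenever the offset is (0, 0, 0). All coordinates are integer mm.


translate([407, 362, 0]) cube([1194, 316, 188]);
translate([407, 678, 188]) cube([1194, 316, 188]);
translate([407, 994, 376]) cube([1194, 316, 188]);
translate([407, 1310, 564]) cube([1194, 316, 188]);
translate([407, 1626, 752]) cube([1194, 316, 188]);
translate([407, 1942, 940]) cube([1194, 316, 188]);
translate([407, 2258, 1128]) cube([1194, 316, 188]);
translate([407, 2574, 1316]) cube([1194, 316, 188]);
translate([407, 2890, 1504]) cube([1194, 316, 188]);
translate([407, 3206, 1692]) cube([1194, 316, 188]);


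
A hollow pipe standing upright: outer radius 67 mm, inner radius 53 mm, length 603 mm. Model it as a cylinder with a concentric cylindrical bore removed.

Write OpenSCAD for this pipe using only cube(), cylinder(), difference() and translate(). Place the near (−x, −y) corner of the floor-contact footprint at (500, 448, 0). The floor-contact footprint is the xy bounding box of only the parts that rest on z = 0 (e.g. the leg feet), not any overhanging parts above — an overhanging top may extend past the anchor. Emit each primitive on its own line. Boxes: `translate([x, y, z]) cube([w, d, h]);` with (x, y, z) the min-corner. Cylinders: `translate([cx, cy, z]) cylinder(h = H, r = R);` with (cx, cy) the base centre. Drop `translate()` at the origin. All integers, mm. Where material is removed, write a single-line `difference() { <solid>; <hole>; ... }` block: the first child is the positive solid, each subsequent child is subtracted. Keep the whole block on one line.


difference() { translate([567, 515, 0]) cylinder(h = 603, r = 67); translate([567, 515, 0]) cylinder(h = 603, r = 53); }


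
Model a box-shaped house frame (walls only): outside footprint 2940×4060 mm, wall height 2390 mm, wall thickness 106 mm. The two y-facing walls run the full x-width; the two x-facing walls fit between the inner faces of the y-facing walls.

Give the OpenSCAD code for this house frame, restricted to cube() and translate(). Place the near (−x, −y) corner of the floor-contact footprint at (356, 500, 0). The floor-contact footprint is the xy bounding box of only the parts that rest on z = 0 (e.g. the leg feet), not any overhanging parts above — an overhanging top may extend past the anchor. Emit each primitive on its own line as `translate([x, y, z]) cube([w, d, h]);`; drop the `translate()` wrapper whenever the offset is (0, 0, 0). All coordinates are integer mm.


translate([356, 500, 0]) cube([2940, 106, 2390]);
translate([356, 4454, 0]) cube([2940, 106, 2390]);
translate([356, 606, 0]) cube([106, 3848, 2390]);
translate([3190, 606, 0]) cube([106, 3848, 2390]);
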